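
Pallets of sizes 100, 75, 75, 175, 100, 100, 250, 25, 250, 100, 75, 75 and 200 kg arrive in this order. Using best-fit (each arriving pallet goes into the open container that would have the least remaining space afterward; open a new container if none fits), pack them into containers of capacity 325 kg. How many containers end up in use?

  100 → container 1 (new)  [load 100/325]
  75 → container 1  [load 175/325]
  75 → container 1  [load 250/325]
  175 → container 2 (new)  [load 175/325]
  100 → container 2  [load 275/325]
  100 → container 3 (new)  [load 100/325]
  250 → container 4 (new)  [load 250/325]
  25 → container 2  [load 300/325]
  250 → container 5 (new)  [load 250/325]
  100 → container 3  [load 200/325]
  75 → container 1  [load 325/325]
  75 → container 4  [load 325/325]
  200 → container 6 (new)  [load 200/325]
6 containers opened.

6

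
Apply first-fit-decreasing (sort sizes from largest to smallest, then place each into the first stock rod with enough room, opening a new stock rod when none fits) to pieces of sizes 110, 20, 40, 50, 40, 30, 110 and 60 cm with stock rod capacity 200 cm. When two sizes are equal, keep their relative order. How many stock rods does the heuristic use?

Sorted descending: 110, 110, 60, 50, 40, 40, 30, 20.
  110 → stock rod 1 (new)  [load 110/200]
  110 → stock rod 2 (new)  [load 110/200]
  60 → stock rod 1  [load 170/200]
  50 → stock rod 2  [load 160/200]
  40 → stock rod 2  [load 200/200]
  40 → stock rod 3 (new)  [load 40/200]
  30 → stock rod 1  [load 200/200]
  20 → stock rod 3  [load 60/200]
3 stock rods opened.

3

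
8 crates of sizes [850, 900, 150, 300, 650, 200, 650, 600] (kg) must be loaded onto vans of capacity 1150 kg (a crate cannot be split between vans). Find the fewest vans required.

Total = 900 + 850 + 650 + 650 + 600 + 300 + 200 + 150 = 4300 kg.
Lower bound: ⌈4300/1150⌉ = 4 vans.
Also, 5 crates each exceed 575 kg, and no two of those can share a van, so at least 5 vans are needed.
A packing using 5 vans:
  van 1: 900 + 200 = 1100
  van 2: 850 + 300 = 1150
  van 3: 650 + 150 = 800
  van 4: 650 = 650
  van 5: 600 = 600
This matches the lower bound, so 5 is optimal.

5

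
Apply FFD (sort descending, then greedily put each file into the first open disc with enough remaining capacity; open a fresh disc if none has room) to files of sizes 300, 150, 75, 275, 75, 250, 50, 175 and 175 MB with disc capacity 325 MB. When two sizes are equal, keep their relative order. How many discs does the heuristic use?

5

Sorted descending: 300, 275, 250, 175, 175, 150, 75, 75, 50.
  300 → disc 1 (new)  [load 300/325]
  275 → disc 2 (new)  [load 275/325]
  250 → disc 3 (new)  [load 250/325]
  175 → disc 4 (new)  [load 175/325]
  175 → disc 5 (new)  [load 175/325]
  150 → disc 4  [load 325/325]
  75 → disc 3  [load 325/325]
  75 → disc 5  [load 250/325]
  50 → disc 2  [load 325/325]
5 discs opened.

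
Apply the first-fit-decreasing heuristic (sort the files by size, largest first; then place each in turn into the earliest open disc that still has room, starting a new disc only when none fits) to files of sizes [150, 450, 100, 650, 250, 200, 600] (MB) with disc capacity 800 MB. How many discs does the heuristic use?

3

Sorted descending: 650, 600, 450, 250, 200, 150, 100.
  650 → disc 1 (new)  [load 650/800]
  600 → disc 2 (new)  [load 600/800]
  450 → disc 3 (new)  [load 450/800]
  250 → disc 3  [load 700/800]
  200 → disc 2  [load 800/800]
  150 → disc 1  [load 800/800]
  100 → disc 3  [load 800/800]
3 discs opened.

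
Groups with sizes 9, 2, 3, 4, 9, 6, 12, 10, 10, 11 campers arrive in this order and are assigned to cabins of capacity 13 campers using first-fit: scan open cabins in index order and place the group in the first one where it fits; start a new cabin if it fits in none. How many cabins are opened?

  9 → cabin 1 (new)  [load 9/13]
  2 → cabin 1  [load 11/13]
  3 → cabin 2 (new)  [load 3/13]
  4 → cabin 2  [load 7/13]
  9 → cabin 3 (new)  [load 9/13]
  6 → cabin 2  [load 13/13]
  12 → cabin 4 (new)  [load 12/13]
  10 → cabin 5 (new)  [load 10/13]
  10 → cabin 6 (new)  [load 10/13]
  11 → cabin 7 (new)  [load 11/13]
7 cabins opened.

7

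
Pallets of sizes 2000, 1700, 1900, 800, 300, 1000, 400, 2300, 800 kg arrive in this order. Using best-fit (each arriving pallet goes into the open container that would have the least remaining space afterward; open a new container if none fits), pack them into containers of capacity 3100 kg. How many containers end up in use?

  2000 → container 1 (new)  [load 2000/3100]
  1700 → container 2 (new)  [load 1700/3100]
  1900 → container 3 (new)  [load 1900/3100]
  800 → container 1  [load 2800/3100]
  300 → container 1  [load 3100/3100]
  1000 → container 3  [load 2900/3100]
  400 → container 2  [load 2100/3100]
  2300 → container 4 (new)  [load 2300/3100]
  800 → container 4  [load 3100/3100]
4 containers opened.

4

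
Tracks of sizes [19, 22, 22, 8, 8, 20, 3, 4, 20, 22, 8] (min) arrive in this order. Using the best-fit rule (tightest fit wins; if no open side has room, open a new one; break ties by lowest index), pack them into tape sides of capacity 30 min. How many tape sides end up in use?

6

  19 → side 1 (new)  [load 19/30]
  22 → side 2 (new)  [load 22/30]
  22 → side 3 (new)  [load 22/30]
  8 → side 2  [load 30/30]
  8 → side 3  [load 30/30]
  20 → side 4 (new)  [load 20/30]
  3 → side 4  [load 23/30]
  4 → side 4  [load 27/30]
  20 → side 5 (new)  [load 20/30]
  22 → side 6 (new)  [load 22/30]
  8 → side 6  [load 30/30]
6 tape sides opened.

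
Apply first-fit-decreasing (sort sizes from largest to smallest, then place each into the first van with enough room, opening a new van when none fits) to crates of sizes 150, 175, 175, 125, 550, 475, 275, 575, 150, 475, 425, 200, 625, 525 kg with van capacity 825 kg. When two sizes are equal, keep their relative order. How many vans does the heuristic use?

7

Sorted descending: 625, 575, 550, 525, 475, 475, 425, 275, 200, 175, 175, 150, 150, 125.
  625 → van 1 (new)  [load 625/825]
  575 → van 2 (new)  [load 575/825]
  550 → van 3 (new)  [load 550/825]
  525 → van 4 (new)  [load 525/825]
  475 → van 5 (new)  [load 475/825]
  475 → van 6 (new)  [load 475/825]
  425 → van 7 (new)  [load 425/825]
  275 → van 3  [load 825/825]
  200 → van 1  [load 825/825]
  175 → van 2  [load 750/825]
  175 → van 4  [load 700/825]
  150 → van 5  [load 625/825]
  150 → van 5  [load 775/825]
  125 → van 4  [load 825/825]
7 vans opened.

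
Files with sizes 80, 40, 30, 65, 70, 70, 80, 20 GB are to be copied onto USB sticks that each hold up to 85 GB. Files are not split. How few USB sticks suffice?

Total = 80 + 80 + 70 + 70 + 65 + 40 + 30 + 20 = 455 GB.
Lower bound: ⌈455/85⌉ = 6 USB sticks.
A packing using 6 USB sticks:
  USB stick 1: 80 = 80
  USB stick 2: 80 = 80
  USB stick 3: 70 = 70
  USB stick 4: 70 = 70
  USB stick 5: 65 + 20 = 85
  USB stick 6: 40 + 30 = 70
This matches the lower bound, so 6 is optimal.

6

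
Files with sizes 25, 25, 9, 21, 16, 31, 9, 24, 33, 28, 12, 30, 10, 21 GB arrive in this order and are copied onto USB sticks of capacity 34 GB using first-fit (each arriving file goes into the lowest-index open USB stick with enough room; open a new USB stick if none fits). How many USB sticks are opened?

  25 → USB stick 1 (new)  [load 25/34]
  25 → USB stick 2 (new)  [load 25/34]
  9 → USB stick 1  [load 34/34]
  21 → USB stick 3 (new)  [load 21/34]
  16 → USB stick 4 (new)  [load 16/34]
  31 → USB stick 5 (new)  [load 31/34]
  9 → USB stick 2  [load 34/34]
  24 → USB stick 6 (new)  [load 24/34]
  33 → USB stick 7 (new)  [load 33/34]
  28 → USB stick 8 (new)  [load 28/34]
  12 → USB stick 3  [load 33/34]
  30 → USB stick 9 (new)  [load 30/34]
  10 → USB stick 4  [load 26/34]
  21 → USB stick 10 (new)  [load 21/34]
10 USB sticks opened.

10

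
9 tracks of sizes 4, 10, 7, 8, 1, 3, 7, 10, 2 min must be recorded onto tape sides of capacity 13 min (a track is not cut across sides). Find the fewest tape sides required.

Total = 10 + 10 + 8 + 7 + 7 + 4 + 3 + 2 + 1 = 52 min.
Lower bound: ⌈52/13⌉ = 4 tape sides.
Also, 5 tracks each exceed 13/2 min, and no two of those can share a side, so at least 5 tape sides are needed.
A packing using 5 tape sides:
  side 1: 10 + 3 = 13
  side 2: 10 + 2 + 1 = 13
  side 3: 8 + 4 = 12
  side 4: 7 = 7
  side 5: 7 = 7
This matches the lower bound, so 5 is optimal.

5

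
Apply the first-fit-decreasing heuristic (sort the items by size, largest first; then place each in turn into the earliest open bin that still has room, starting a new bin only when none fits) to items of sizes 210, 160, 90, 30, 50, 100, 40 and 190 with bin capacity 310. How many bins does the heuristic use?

3

Sorted descending: 210, 190, 160, 100, 90, 50, 40, 30.
  210 → bin 1 (new)  [load 210/310]
  190 → bin 2 (new)  [load 190/310]
  160 → bin 3 (new)  [load 160/310]
  100 → bin 1  [load 310/310]
  90 → bin 2  [load 280/310]
  50 → bin 3  [load 210/310]
  40 → bin 3  [load 250/310]
  30 → bin 2  [load 310/310]
3 bins opened.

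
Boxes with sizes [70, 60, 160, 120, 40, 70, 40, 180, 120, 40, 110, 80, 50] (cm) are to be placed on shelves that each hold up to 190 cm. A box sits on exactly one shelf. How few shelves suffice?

7

Total = 180 + 160 + 120 + 120 + 110 + 80 + 70 + 70 + 60 + 50 + 40 + 40 + 40 = 1140 cm.
Lower bound: ⌈1140/190⌉ = 6 shelves.
A packing using 7 shelves:
  shelf 1: 180 = 180
  shelf 2: 160 = 160
  shelf 3: 120 + 70 = 190
  shelf 4: 120 + 70 = 190
  shelf 5: 110 + 80 = 190
  shelf 6: 60 + 50 + 40 + 40 = 190
  shelf 7: 40 = 40
No arrangement into 6 shelves stays within capacity, so 7 is optimal.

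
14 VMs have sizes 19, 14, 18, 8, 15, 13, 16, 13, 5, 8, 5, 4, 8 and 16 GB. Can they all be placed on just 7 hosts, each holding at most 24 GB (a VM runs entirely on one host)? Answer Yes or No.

Total = 162 GB; ⌈162/24⌉ = 7.
8 VMs each exceed half the capacity and cannot share a host, forcing at least 8 hosts.
At least 8 hosts are required, but only 7 are allowed.

No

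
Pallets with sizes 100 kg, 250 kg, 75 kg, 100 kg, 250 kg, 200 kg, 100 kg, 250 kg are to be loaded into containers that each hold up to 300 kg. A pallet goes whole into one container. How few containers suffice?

5

Total = 250 + 250 + 250 + 200 + 100 + 100 + 100 + 75 = 1325 kg.
Lower bound: ⌈1325/300⌉ = 5 containers.
A packing using 5 containers:
  container 1: 250 = 250
  container 2: 250 = 250
  container 3: 250 = 250
  container 4: 200 + 100 = 300
  container 5: 100 + 100 + 75 = 275
This matches the lower bound, so 5 is optimal.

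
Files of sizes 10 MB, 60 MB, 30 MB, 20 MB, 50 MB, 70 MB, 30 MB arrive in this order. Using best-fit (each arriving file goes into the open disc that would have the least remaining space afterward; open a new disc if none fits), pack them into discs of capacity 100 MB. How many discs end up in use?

3

  10 → disc 1 (new)  [load 10/100]
  60 → disc 1  [load 70/100]
  30 → disc 1  [load 100/100]
  20 → disc 2 (new)  [load 20/100]
  50 → disc 2  [load 70/100]
  70 → disc 3 (new)  [load 70/100]
  30 → disc 2  [load 100/100]
3 discs opened.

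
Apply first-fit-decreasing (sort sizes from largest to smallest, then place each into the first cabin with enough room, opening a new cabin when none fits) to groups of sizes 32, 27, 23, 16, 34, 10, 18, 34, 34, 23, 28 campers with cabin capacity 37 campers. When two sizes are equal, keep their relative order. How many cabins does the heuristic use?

9

Sorted descending: 34, 34, 34, 32, 28, 27, 23, 23, 18, 16, 10.
  34 → cabin 1 (new)  [load 34/37]
  34 → cabin 2 (new)  [load 34/37]
  34 → cabin 3 (new)  [load 34/37]
  32 → cabin 4 (new)  [load 32/37]
  28 → cabin 5 (new)  [load 28/37]
  27 → cabin 6 (new)  [load 27/37]
  23 → cabin 7 (new)  [load 23/37]
  23 → cabin 8 (new)  [load 23/37]
  18 → cabin 9 (new)  [load 18/37]
  16 → cabin 9  [load 34/37]
  10 → cabin 6  [load 37/37]
9 cabins opened.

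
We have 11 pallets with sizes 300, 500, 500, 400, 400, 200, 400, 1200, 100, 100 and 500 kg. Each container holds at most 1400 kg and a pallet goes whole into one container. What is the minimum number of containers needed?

Total = 1200 + 500 + 500 + 500 + 400 + 400 + 400 + 300 + 200 + 100 + 100 = 4600 kg.
Lower bound: ⌈4600/1400⌉ = 4 containers.
A packing using 4 containers:
  container 1: 1200 + 200 = 1400
  container 2: 500 + 500 + 400 = 1400
  container 3: 500 + 400 + 400 + 100 = 1400
  container 4: 300 + 100 = 400
This matches the lower bound, so 4 is optimal.

4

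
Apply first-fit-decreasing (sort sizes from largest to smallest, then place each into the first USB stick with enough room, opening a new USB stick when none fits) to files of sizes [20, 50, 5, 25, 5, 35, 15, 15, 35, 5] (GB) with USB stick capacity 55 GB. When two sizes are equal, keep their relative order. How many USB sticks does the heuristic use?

4

Sorted descending: 50, 35, 35, 25, 20, 15, 15, 5, 5, 5.
  50 → USB stick 1 (new)  [load 50/55]
  35 → USB stick 2 (new)  [load 35/55]
  35 → USB stick 3 (new)  [load 35/55]
  25 → USB stick 4 (new)  [load 25/55]
  20 → USB stick 2  [load 55/55]
  15 → USB stick 3  [load 50/55]
  15 → USB stick 4  [load 40/55]
  5 → USB stick 1  [load 55/55]
  5 → USB stick 3  [load 55/55]
  5 → USB stick 4  [load 45/55]
4 USB sticks opened.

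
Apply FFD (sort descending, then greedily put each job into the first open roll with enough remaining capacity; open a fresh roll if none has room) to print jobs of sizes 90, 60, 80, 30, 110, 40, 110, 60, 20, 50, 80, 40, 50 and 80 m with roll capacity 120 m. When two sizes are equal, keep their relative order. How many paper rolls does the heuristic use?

Sorted descending: 110, 110, 90, 80, 80, 80, 60, 60, 50, 50, 40, 40, 30, 20.
  110 → roll 1 (new)  [load 110/120]
  110 → roll 2 (new)  [load 110/120]
  90 → roll 3 (new)  [load 90/120]
  80 → roll 4 (new)  [load 80/120]
  80 → roll 5 (new)  [load 80/120]
  80 → roll 6 (new)  [load 80/120]
  60 → roll 7 (new)  [load 60/120]
  60 → roll 7  [load 120/120]
  50 → roll 8 (new)  [load 50/120]
  50 → roll 8  [load 100/120]
  40 → roll 4  [load 120/120]
  40 → roll 5  [load 120/120]
  30 → roll 3  [load 120/120]
  20 → roll 6  [load 100/120]
8 paper rolls opened.

8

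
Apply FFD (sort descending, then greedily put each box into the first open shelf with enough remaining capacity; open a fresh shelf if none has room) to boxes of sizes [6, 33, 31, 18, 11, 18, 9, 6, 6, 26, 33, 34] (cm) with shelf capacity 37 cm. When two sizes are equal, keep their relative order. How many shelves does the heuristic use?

7

Sorted descending: 34, 33, 33, 31, 26, 18, 18, 11, 9, 6, 6, 6.
  34 → shelf 1 (new)  [load 34/37]
  33 → shelf 2 (new)  [load 33/37]
  33 → shelf 3 (new)  [load 33/37]
  31 → shelf 4 (new)  [load 31/37]
  26 → shelf 5 (new)  [load 26/37]
  18 → shelf 6 (new)  [load 18/37]
  18 → shelf 6  [load 36/37]
  11 → shelf 5  [load 37/37]
  9 → shelf 7 (new)  [load 9/37]
  6 → shelf 4  [load 37/37]
  6 → shelf 7  [load 15/37]
  6 → shelf 7  [load 21/37]
7 shelves opened.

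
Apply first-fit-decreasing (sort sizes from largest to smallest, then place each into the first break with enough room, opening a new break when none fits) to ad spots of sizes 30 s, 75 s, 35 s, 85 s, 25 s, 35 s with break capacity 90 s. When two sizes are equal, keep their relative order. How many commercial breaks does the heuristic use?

4

Sorted descending: 85, 75, 35, 35, 30, 25.
  85 → break 1 (new)  [load 85/90]
  75 → break 2 (new)  [load 75/90]
  35 → break 3 (new)  [load 35/90]
  35 → break 3  [load 70/90]
  30 → break 4 (new)  [load 30/90]
  25 → break 4  [load 55/90]
4 commercial breaks opened.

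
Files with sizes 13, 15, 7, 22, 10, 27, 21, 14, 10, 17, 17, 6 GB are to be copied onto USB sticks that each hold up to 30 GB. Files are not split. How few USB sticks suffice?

Total = 27 + 22 + 21 + 17 + 17 + 15 + 14 + 13 + 10 + 10 + 7 + 6 = 179 GB.
Lower bound: ⌈179/30⌉ = 6 USB sticks.
A packing using 7 USB sticks:
  USB stick 1: 27 = 27
  USB stick 2: 22 + 7 = 29
  USB stick 3: 21 + 6 = 27
  USB stick 4: 17 + 13 = 30
  USB stick 5: 17 + 10 = 27
  USB stick 6: 15 + 14 = 29
  USB stick 7: 10 = 10
No arrangement into 6 USB sticks stays within capacity, so 7 is optimal.

7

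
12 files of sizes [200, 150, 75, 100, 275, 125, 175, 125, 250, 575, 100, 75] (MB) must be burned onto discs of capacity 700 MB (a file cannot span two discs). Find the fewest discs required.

4

Total = 575 + 275 + 250 + 200 + 175 + 150 + 125 + 125 + 100 + 100 + 75 + 75 = 2225 MB.
Lower bound: ⌈2225/700⌉ = 4 discs.
A packing using 4 discs:
  disc 1: 575 + 125 = 700
  disc 2: 275 + 250 + 175 = 700
  disc 3: 200 + 150 + 125 + 100 + 100 = 675
  disc 4: 75 + 75 = 150
This matches the lower bound, so 4 is optimal.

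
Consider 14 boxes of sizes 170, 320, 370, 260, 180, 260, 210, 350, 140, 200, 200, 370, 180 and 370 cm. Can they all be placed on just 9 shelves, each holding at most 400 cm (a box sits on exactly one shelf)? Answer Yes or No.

Total = 3580 cm; ⌈3580/400⌉ = 9.
The bound of 9 does not rule out 9, but exhaustive search shows no assignment into 9 shelves of capacity 400 cm exists — the minimum is 10.

No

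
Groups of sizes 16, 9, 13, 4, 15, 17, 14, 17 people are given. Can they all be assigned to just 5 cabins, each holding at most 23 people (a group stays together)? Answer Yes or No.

Total = 105 people; ⌈105/23⌉ = 5.
6 groups each exceed half the capacity and cannot share a cabin, forcing at least 6 cabins.
At least 6 cabins are required, but only 5 are allowed.

No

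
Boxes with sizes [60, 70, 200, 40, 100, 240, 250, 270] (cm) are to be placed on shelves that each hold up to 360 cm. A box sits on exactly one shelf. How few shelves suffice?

Total = 270 + 250 + 240 + 200 + 100 + 70 + 60 + 40 = 1230 cm.
Lower bound: ⌈1230/360⌉ = 4 shelves.
A packing using 4 shelves:
  shelf 1: 270 + 70 = 340
  shelf 2: 250 + 100 = 350
  shelf 3: 240 + 60 + 40 = 340
  shelf 4: 200 = 200
This matches the lower bound, so 4 is optimal.

4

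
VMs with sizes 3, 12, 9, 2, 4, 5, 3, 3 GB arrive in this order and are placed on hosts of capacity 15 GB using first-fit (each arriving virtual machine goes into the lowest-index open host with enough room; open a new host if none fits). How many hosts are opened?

3

  3 → host 1 (new)  [load 3/15]
  12 → host 1  [load 15/15]
  9 → host 2 (new)  [load 9/15]
  2 → host 2  [load 11/15]
  4 → host 2  [load 15/15]
  5 → host 3 (new)  [load 5/15]
  3 → host 3  [load 8/15]
  3 → host 3  [load 11/15]
3 hosts opened.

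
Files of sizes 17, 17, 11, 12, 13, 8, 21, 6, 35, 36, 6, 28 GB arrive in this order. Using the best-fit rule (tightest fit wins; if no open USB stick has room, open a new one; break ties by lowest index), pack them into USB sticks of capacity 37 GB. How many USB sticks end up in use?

6

  17 → USB stick 1 (new)  [load 17/37]
  17 → USB stick 1  [load 34/37]
  11 → USB stick 2 (new)  [load 11/37]
  12 → USB stick 2  [load 23/37]
  13 → USB stick 2  [load 36/37]
  8 → USB stick 3 (new)  [load 8/37]
  21 → USB stick 3  [load 29/37]
  6 → USB stick 3  [load 35/37]
  35 → USB stick 4 (new)  [load 35/37]
  36 → USB stick 5 (new)  [load 36/37]
  6 → USB stick 6 (new)  [load 6/37]
  28 → USB stick 6  [load 34/37]
6 USB sticks opened.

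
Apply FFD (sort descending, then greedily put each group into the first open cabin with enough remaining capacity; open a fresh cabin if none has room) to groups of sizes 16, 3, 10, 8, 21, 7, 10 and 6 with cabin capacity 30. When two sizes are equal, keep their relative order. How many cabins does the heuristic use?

3

Sorted descending: 21, 16, 10, 10, 8, 7, 6, 3.
  21 → cabin 1 (new)  [load 21/30]
  16 → cabin 2 (new)  [load 16/30]
  10 → cabin 2  [load 26/30]
  10 → cabin 3 (new)  [load 10/30]
  8 → cabin 1  [load 29/30]
  7 → cabin 3  [load 17/30]
  6 → cabin 3  [load 23/30]
  3 → cabin 2  [load 29/30]
3 cabins opened.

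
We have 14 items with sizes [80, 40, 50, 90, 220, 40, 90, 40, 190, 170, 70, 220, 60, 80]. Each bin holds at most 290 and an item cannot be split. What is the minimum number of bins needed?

Total = 220 + 220 + 190 + 170 + 90 + 90 + 80 + 80 + 70 + 60 + 50 + 40 + 40 + 40 = 1440.
Lower bound: ⌈1440/290⌉ = 5 bins.
A packing using 6 bins:
  bin 1: 220 + 70 = 290
  bin 2: 220 + 60 = 280
  bin 3: 190 + 90 = 280
  bin 4: 170 + 90 = 260
  bin 5: 80 + 80 + 50 + 40 + 40 = 290
  bin 6: 40 = 40
No arrangement into 5 bins stays within capacity, so 6 is optimal.

6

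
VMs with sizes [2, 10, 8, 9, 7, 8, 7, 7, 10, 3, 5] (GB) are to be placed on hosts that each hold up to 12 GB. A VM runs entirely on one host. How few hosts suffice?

8

Total = 10 + 10 + 9 + 8 + 8 + 7 + 7 + 7 + 5 + 3 + 2 = 76 GB.
Lower bound: ⌈76/12⌉ = 7 hosts.
Also, 8 VMs each exceed 6 GB, and no two of those can share a host, so at least 8 hosts are needed.
A packing using 8 hosts:
  host 1: 10 + 2 = 12
  host 2: 10 = 10
  host 3: 9 + 3 = 12
  host 4: 8 = 8
  host 5: 8 = 8
  host 6: 7 + 5 = 12
  host 7: 7 = 7
  host 8: 7 = 7
This matches the lower bound, so 8 is optimal.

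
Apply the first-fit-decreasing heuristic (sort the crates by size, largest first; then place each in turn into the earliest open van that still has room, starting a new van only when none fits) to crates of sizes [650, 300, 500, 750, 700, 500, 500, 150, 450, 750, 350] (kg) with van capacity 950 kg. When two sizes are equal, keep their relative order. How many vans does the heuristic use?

7

Sorted descending: 750, 750, 700, 650, 500, 500, 500, 450, 350, 300, 150.
  750 → van 1 (new)  [load 750/950]
  750 → van 2 (new)  [load 750/950]
  700 → van 3 (new)  [load 700/950]
  650 → van 4 (new)  [load 650/950]
  500 → van 5 (new)  [load 500/950]
  500 → van 6 (new)  [load 500/950]
  500 → van 7 (new)  [load 500/950]
  450 → van 5  [load 950/950]
  350 → van 6  [load 850/950]
  300 → van 4  [load 950/950]
  150 → van 1  [load 900/950]
7 vans opened.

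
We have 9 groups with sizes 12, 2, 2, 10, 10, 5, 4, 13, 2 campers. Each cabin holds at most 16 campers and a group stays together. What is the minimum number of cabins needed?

4

Total = 13 + 12 + 10 + 10 + 5 + 4 + 2 + 2 + 2 = 60 campers.
Lower bound: ⌈60/16⌉ = 4 cabins.
A packing using 4 cabins:
  cabin 1: 13 + 2 = 15
  cabin 2: 12 + 4 = 16
  cabin 3: 10 + 5 = 15
  cabin 4: 10 + 2 + 2 = 14
This matches the lower bound, so 4 is optimal.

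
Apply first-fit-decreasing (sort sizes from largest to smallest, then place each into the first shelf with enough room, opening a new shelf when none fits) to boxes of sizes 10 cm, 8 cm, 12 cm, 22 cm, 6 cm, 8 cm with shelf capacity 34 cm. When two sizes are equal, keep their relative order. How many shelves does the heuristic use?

2

Sorted descending: 22, 12, 10, 8, 8, 6.
  22 → shelf 1 (new)  [load 22/34]
  12 → shelf 1  [load 34/34]
  10 → shelf 2 (new)  [load 10/34]
  8 → shelf 2  [load 18/34]
  8 → shelf 2  [load 26/34]
  6 → shelf 2  [load 32/34]
2 shelves opened.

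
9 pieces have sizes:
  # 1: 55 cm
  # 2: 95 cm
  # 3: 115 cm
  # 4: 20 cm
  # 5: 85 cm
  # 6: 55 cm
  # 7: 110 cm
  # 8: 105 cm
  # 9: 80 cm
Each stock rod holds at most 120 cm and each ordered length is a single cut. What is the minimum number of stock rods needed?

Total = 115 + 110 + 105 + 95 + 85 + 80 + 55 + 55 + 20 = 720 cm.
Lower bound: ⌈720/120⌉ = 6 stock rods.
A packing using 7 stock rods:
  stock rod 1: 115 = 115
  stock rod 2: 110 = 110
  stock rod 3: 105 = 105
  stock rod 4: 95 + 20 = 115
  stock rod 5: 85 = 85
  stock rod 6: 80 = 80
  stock rod 7: 55 + 55 = 110
No arrangement into 6 stock rods stays within capacity, so 7 is optimal.

7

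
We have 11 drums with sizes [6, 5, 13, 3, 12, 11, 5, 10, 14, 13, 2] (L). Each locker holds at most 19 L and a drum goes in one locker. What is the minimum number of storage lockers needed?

6

Total = 14 + 13 + 13 + 12 + 11 + 10 + 6 + 5 + 5 + 3 + 2 = 94 L.
Lower bound: ⌈94/19⌉ = 5 storage lockers.
Also, 6 drums each exceed 19/2 L, and no two of those can share a locker, so at least 6 storage lockers are needed.
A packing using 6 storage lockers:
  locker 1: 14 + 5 = 19
  locker 2: 13 + 6 = 19
  locker 3: 13 + 5 = 18
  locker 4: 12 + 3 + 2 = 17
  locker 5: 11 = 11
  locker 6: 10 = 10
This matches the lower bound, so 6 is optimal.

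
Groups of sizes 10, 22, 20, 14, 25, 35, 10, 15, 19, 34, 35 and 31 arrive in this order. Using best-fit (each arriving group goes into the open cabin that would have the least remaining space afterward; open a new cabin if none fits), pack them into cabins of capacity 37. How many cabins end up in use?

8

  10 → cabin 1 (new)  [load 10/37]
  22 → cabin 1  [load 32/37]
  20 → cabin 2 (new)  [load 20/37]
  14 → cabin 2  [load 34/37]
  25 → cabin 3 (new)  [load 25/37]
  35 → cabin 4 (new)  [load 35/37]
  10 → cabin 3  [load 35/37]
  15 → cabin 5 (new)  [load 15/37]
  19 → cabin 5  [load 34/37]
  34 → cabin 6 (new)  [load 34/37]
  35 → cabin 7 (new)  [load 35/37]
  31 → cabin 8 (new)  [load 31/37]
8 cabins opened.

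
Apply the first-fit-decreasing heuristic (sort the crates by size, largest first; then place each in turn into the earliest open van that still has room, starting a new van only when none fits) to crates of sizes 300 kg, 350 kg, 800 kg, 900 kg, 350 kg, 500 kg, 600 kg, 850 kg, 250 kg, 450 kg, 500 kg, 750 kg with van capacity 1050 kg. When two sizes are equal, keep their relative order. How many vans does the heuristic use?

7

Sorted descending: 900, 850, 800, 750, 600, 500, 500, 450, 350, 350, 300, 250.
  900 → van 1 (new)  [load 900/1050]
  850 → van 2 (new)  [load 850/1050]
  800 → van 3 (new)  [load 800/1050]
  750 → van 4 (new)  [load 750/1050]
  600 → van 5 (new)  [load 600/1050]
  500 → van 6 (new)  [load 500/1050]
  500 → van 6  [load 1000/1050]
  450 → van 5  [load 1050/1050]
  350 → van 7 (new)  [load 350/1050]
  350 → van 7  [load 700/1050]
  300 → van 4  [load 1050/1050]
  250 → van 3  [load 1050/1050]
7 vans opened.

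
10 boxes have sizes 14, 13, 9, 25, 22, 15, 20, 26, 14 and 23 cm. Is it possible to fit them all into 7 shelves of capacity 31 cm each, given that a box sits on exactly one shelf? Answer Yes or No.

Yes

A valid assignment using 7 shelves:
  shelf 1: 26 = 26
  shelf 2: 25 = 25
  shelf 3: 23 = 23
  shelf 4: 22 + 9 = 31
  shelf 5: 20 = 20
  shelf 6: 15 + 14 = 29
  shelf 7: 14 + 13 = 27
Every load is within 31 cm, so 7 shelves suffice.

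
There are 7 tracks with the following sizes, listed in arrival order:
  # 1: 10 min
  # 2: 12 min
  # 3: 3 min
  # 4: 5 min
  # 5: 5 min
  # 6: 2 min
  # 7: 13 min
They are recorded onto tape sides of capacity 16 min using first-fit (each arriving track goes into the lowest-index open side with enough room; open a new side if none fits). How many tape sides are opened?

  10 → side 1 (new)  [load 10/16]
  12 → side 2 (new)  [load 12/16]
  3 → side 1  [load 13/16]
  5 → side 3 (new)  [load 5/16]
  5 → side 3  [load 10/16]
  2 → side 1  [load 15/16]
  13 → side 4 (new)  [load 13/16]
4 tape sides opened.

4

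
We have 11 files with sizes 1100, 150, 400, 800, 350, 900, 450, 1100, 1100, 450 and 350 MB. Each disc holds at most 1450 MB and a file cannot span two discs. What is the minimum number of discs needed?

Total = 1100 + 1100 + 1100 + 900 + 800 + 450 + 450 + 400 + 350 + 350 + 150 = 7150 MB.
Lower bound: ⌈7150/1450⌉ = 5 discs.
A packing using 6 discs:
  disc 1: 1100 + 350 = 1450
  disc 2: 1100 + 350 = 1450
  disc 3: 1100 + 150 = 1250
  disc 4: 900 + 450 = 1350
  disc 5: 800 + 450 = 1250
  disc 6: 400 = 400
No arrangement into 5 discs stays within capacity, so 6 is optimal.

6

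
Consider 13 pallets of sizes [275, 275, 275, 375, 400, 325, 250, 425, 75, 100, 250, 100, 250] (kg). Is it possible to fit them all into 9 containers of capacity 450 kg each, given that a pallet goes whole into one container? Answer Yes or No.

Total = 3375 kg; ⌈3375/450⌉ = 8.
10 pallets each exceed half the capacity and cannot share a container, forcing at least 10 containers.
At least 10 containers are required, but only 9 are allowed.

No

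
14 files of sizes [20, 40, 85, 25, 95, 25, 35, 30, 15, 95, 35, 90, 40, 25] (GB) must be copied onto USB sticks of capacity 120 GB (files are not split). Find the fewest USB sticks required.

Total = 95 + 95 + 90 + 85 + 40 + 40 + 35 + 35 + 30 + 25 + 25 + 25 + 20 + 15 = 655 GB.
Lower bound: ⌈655/120⌉ = 6 USB sticks.
A packing using 6 USB sticks:
  USB stick 1: 95 + 25 = 120
  USB stick 2: 95 + 25 = 120
  USB stick 3: 90 + 30 = 120
  USB stick 4: 85 + 35 = 120
  USB stick 5: 40 + 40 + 35 = 115
  USB stick 6: 25 + 20 + 15 = 60
This matches the lower bound, so 6 is optimal.

6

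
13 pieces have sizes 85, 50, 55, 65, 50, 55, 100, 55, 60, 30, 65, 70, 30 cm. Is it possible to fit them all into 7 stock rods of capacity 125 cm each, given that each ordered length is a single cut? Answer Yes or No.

A valid assignment using 7 stock rods:
  stock rod 1: 100 = 100
  stock rod 2: 85 + 30 = 115
  stock rod 3: 70 + 55 = 125
  stock rod 4: 65 + 60 = 125
  stock rod 5: 65 + 55 = 120
  stock rod 6: 55 + 50 = 105
  stock rod 7: 50 + 30 = 80
Every load is within 125 cm, so 7 stock rods suffice.

Yes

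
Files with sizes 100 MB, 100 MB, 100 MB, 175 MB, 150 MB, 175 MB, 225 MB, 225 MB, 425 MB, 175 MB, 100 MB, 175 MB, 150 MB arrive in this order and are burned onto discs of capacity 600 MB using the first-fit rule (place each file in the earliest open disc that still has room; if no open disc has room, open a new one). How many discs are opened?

  100 → disc 1 (new)  [load 100/600]
  100 → disc 1  [load 200/600]
  100 → disc 1  [load 300/600]
  175 → disc 1  [load 475/600]
  150 → disc 2 (new)  [load 150/600]
  175 → disc 2  [load 325/600]
  225 → disc 2  [load 550/600]
  225 → disc 3 (new)  [load 225/600]
  425 → disc 4 (new)  [load 425/600]
  175 → disc 3  [load 400/600]
  100 → disc 1  [load 575/600]
  175 → disc 3  [load 575/600]
  150 → disc 4  [load 575/600]
4 discs opened.

4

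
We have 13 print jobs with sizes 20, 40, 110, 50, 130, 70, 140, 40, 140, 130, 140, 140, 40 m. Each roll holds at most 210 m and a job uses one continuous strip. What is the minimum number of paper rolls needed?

7

Total = 140 + 140 + 140 + 140 + 130 + 130 + 110 + 70 + 50 + 40 + 40 + 40 + 20 = 1190 m.
Lower bound: ⌈1190/210⌉ = 6 paper rolls.
Also, 7 print jobs each exceed 105 m, and no two of those can share a roll, so at least 7 paper rolls are needed.
A packing using 7 paper rolls:
  roll 1: 140 + 70 = 210
  roll 2: 140 + 50 + 20 = 210
  roll 3: 140 + 40 = 180
  roll 4: 140 + 40 = 180
  roll 5: 130 + 40 = 170
  roll 6: 130 = 130
  roll 7: 110 = 110
This matches the lower bound, so 7 is optimal.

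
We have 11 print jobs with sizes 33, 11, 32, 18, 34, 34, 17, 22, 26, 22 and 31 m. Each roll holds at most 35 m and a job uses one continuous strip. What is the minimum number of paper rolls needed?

9

Total = 34 + 34 + 33 + 32 + 31 + 26 + 22 + 22 + 18 + 17 + 11 = 280 m.
Lower bound: ⌈280/35⌉ = 8 paper rolls.
Also, 9 print jobs each exceed 35/2 m, and no two of those can share a roll, so at least 9 paper rolls are needed.
A packing using 9 paper rolls:
  roll 1: 34 = 34
  roll 2: 34 = 34
  roll 3: 33 = 33
  roll 4: 32 = 32
  roll 5: 31 = 31
  roll 6: 26 = 26
  roll 7: 22 + 11 = 33
  roll 8: 22 = 22
  roll 9: 18 + 17 = 35
This matches the lower bound, so 9 is optimal.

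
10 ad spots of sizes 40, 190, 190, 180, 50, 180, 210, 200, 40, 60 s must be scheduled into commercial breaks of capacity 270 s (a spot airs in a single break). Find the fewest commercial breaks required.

6

Total = 210 + 200 + 190 + 190 + 180 + 180 + 60 + 50 + 40 + 40 = 1340 s.
Lower bound: ⌈1340/270⌉ = 5 commercial breaks.
Also, 6 ad spots each exceed 135 s, and no two of those can share a break, so at least 6 commercial breaks are needed.
A packing using 6 commercial breaks:
  break 1: 210 + 60 = 270
  break 2: 200 + 50 = 250
  break 3: 190 + 40 + 40 = 270
  break 4: 190 = 190
  break 5: 180 = 180
  break 6: 180 = 180
This matches the lower bound, so 6 is optimal.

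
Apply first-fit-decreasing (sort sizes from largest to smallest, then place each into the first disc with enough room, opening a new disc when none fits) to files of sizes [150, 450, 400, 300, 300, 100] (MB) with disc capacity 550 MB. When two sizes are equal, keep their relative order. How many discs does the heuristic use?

4

Sorted descending: 450, 400, 300, 300, 150, 100.
  450 → disc 1 (new)  [load 450/550]
  400 → disc 2 (new)  [load 400/550]
  300 → disc 3 (new)  [load 300/550]
  300 → disc 4 (new)  [load 300/550]
  150 → disc 2  [load 550/550]
  100 → disc 1  [load 550/550]
4 discs opened.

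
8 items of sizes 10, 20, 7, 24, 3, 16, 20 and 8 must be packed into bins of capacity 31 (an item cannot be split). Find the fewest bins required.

Total = 24 + 20 + 20 + 16 + 10 + 8 + 7 + 3 = 108.
Lower bound: ⌈108/31⌉ = 4 bins.
A packing using 4 bins:
  bin 1: 24 + 7 = 31
  bin 2: 20 + 10 = 30
  bin 3: 20 + 8 + 3 = 31
  bin 4: 16 = 16
This matches the lower bound, so 4 is optimal.

4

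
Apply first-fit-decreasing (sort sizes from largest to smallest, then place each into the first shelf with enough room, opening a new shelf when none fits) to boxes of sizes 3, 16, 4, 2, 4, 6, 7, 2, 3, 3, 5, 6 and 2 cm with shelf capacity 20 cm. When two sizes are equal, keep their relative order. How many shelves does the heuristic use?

4

Sorted descending: 16, 7, 6, 6, 5, 4, 4, 3, 3, 3, 2, 2, 2.
  16 → shelf 1 (new)  [load 16/20]
  7 → shelf 2 (new)  [load 7/20]
  6 → shelf 2  [load 13/20]
  6 → shelf 2  [load 19/20]
  5 → shelf 3 (new)  [load 5/20]
  4 → shelf 1  [load 20/20]
  4 → shelf 3  [load 9/20]
  3 → shelf 3  [load 12/20]
  3 → shelf 3  [load 15/20]
  3 → shelf 3  [load 18/20]
  2 → shelf 3  [load 20/20]
  2 → shelf 4 (new)  [load 2/20]
  2 → shelf 4  [load 4/20]
4 shelves opened.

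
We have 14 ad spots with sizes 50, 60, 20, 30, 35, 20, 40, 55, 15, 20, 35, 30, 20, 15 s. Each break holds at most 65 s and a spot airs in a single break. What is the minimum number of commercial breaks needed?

Total = 60 + 55 + 50 + 40 + 35 + 35 + 30 + 30 + 20 + 20 + 20 + 20 + 15 + 15 = 445 s.
Lower bound: ⌈445/65⌉ = 7 commercial breaks.
A packing using 8 commercial breaks:
  break 1: 60 = 60
  break 2: 55 = 55
  break 3: 50 + 15 = 65
  break 4: 40 + 20 = 60
  break 5: 35 + 30 = 65
  break 6: 35 + 30 = 65
  break 7: 20 + 20 + 20 = 60
  break 8: 15 = 15
No arrangement into 7 commercial breaks stays within capacity, so 8 is optimal.

8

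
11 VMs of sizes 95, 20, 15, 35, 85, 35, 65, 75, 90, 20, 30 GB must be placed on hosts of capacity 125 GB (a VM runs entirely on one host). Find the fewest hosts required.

5

Total = 95 + 90 + 85 + 75 + 65 + 35 + 35 + 30 + 20 + 20 + 15 = 565 GB.
Lower bound: ⌈565/125⌉ = 5 hosts.
A packing using 5 hosts:
  host 1: 95 + 30 = 125
  host 2: 90 + 35 = 125
  host 3: 85 + 35 = 120
  host 4: 75 + 20 + 20 = 115
  host 5: 65 + 15 = 80
This matches the lower bound, so 5 is optimal.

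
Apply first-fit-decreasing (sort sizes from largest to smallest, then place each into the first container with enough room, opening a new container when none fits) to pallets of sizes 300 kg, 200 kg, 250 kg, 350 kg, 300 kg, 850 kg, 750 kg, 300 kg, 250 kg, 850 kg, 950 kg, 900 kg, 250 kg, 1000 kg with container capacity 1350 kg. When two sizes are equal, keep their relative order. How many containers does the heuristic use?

6

Sorted descending: 1000, 950, 900, 850, 850, 750, 350, 300, 300, 300, 250, 250, 250, 200.
  1000 → container 1 (new)  [load 1000/1350]
  950 → container 2 (new)  [load 950/1350]
  900 → container 3 (new)  [load 900/1350]
  850 → container 4 (new)  [load 850/1350]
  850 → container 5 (new)  [load 850/1350]
  750 → container 6 (new)  [load 750/1350]
  350 → container 1  [load 1350/1350]
  300 → container 2  [load 1250/1350]
  300 → container 3  [load 1200/1350]
  300 → container 4  [load 1150/1350]
  250 → container 5  [load 1100/1350]
  250 → container 5  [load 1350/1350]
  250 → container 6  [load 1000/1350]
  200 → container 4  [load 1350/1350]
6 containers opened.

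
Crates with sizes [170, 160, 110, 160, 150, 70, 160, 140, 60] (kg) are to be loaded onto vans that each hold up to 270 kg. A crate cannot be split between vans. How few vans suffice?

Total = 170 + 160 + 160 + 160 + 150 + 140 + 110 + 70 + 60 = 1180 kg.
Lower bound: ⌈1180/270⌉ = 5 vans.
Also, 6 crates each exceed 135 kg, and no two of those can share a van, so at least 6 vans are needed.
A packing using 6 vans:
  van 1: 170 + 70 = 240
  van 2: 160 + 110 = 270
  van 3: 160 + 60 = 220
  van 4: 160 = 160
  van 5: 150 = 150
  van 6: 140 = 140
This matches the lower bound, so 6 is optimal.

6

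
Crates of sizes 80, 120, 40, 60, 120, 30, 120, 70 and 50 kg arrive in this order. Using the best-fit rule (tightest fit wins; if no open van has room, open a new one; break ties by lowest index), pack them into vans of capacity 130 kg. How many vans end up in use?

6

  80 → van 1 (new)  [load 80/130]
  120 → van 2 (new)  [load 120/130]
  40 → van 1  [load 120/130]
  60 → van 3 (new)  [load 60/130]
  120 → van 4 (new)  [load 120/130]
  30 → van 3  [load 90/130]
  120 → van 5 (new)  [load 120/130]
  70 → van 6 (new)  [load 70/130]
  50 → van 6  [load 120/130]
6 vans opened.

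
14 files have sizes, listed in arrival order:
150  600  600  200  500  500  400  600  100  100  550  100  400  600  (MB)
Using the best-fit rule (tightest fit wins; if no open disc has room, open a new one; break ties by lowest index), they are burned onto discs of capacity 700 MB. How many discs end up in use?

  150 → disc 1 (new)  [load 150/700]
  600 → disc 2 (new)  [load 600/700]
  600 → disc 3 (new)  [load 600/700]
  200 → disc 1  [load 350/700]
  500 → disc 4 (new)  [load 500/700]
  500 → disc 5 (new)  [load 500/700]
  400 → disc 6 (new)  [load 400/700]
  600 → disc 7 (new)  [load 600/700]
  100 → disc 2  [load 700/700]
  100 → disc 3  [load 700/700]
  550 → disc 8 (new)  [load 550/700]
  100 → disc 7  [load 700/700]
  400 → disc 9 (new)  [load 400/700]
  600 → disc 10 (new)  [load 600/700]
10 discs opened.

10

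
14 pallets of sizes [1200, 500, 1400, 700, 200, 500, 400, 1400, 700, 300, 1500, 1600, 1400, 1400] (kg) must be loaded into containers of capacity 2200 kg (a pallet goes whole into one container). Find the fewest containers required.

Total = 1600 + 1500 + 1400 + 1400 + 1400 + 1400 + 1200 + 700 + 700 + 500 + 500 + 400 + 300 + 200 = 13200 kg.
Lower bound: ⌈13200/2200⌉ = 6 containers.
Also, 7 pallets each exceed 1100 kg, and no two of those can share a container, so at least 7 containers are needed.
A packing using 7 containers:
  container 1: 1600 + 500 = 2100
  container 2: 1500 + 700 = 2200
  container 3: 1400 + 700 = 2100
  container 4: 1400 + 500 + 300 = 2200
  container 5: 1400 + 400 + 200 = 2000
  container 6: 1400 = 1400
  container 7: 1200 = 1200
This matches the lower bound, so 7 is optimal.

7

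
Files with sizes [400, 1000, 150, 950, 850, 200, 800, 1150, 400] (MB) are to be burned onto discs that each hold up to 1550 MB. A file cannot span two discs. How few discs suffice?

Total = 1150 + 1000 + 950 + 850 + 800 + 400 + 400 + 200 + 150 = 5900 MB.
Lower bound: ⌈5900/1550⌉ = 4 discs.
Also, 5 files each exceed 775 MB, and no two of those can share a disc, so at least 5 discs are needed.
A packing using 5 discs:
  disc 1: 1150 + 400 = 1550
  disc 2: 1000 + 400 + 150 = 1550
  disc 3: 950 + 200 = 1150
  disc 4: 850 = 850
  disc 5: 800 = 800
This matches the lower bound, so 5 is optimal.

5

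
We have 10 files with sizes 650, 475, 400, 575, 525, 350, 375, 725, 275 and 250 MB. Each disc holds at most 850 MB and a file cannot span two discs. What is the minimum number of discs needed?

6

Total = 725 + 650 + 575 + 525 + 475 + 400 + 375 + 350 + 275 + 250 = 4600 MB.
Lower bound: ⌈4600/850⌉ = 6 discs.
A packing using 6 discs:
  disc 1: 725 = 725
  disc 2: 650 = 650
  disc 3: 575 + 275 = 850
  disc 4: 525 + 250 = 775
  disc 5: 475 + 375 = 850
  disc 6: 400 + 350 = 750
This matches the lower bound, so 6 is optimal.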